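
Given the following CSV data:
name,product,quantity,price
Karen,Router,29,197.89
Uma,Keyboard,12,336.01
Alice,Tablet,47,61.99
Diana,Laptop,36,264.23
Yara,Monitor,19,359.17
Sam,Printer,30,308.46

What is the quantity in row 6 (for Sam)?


Row 6: Sam
Column 'quantity' = 30

ANSWER: 30


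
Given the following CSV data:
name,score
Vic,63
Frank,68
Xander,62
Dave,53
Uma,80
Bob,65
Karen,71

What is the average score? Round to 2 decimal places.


Scores: 63, 68, 62, 53, 80, 65, 71
Sum = 462
Count = 7
Average = 462 / 7 = 66.00

ANSWER: 66.00


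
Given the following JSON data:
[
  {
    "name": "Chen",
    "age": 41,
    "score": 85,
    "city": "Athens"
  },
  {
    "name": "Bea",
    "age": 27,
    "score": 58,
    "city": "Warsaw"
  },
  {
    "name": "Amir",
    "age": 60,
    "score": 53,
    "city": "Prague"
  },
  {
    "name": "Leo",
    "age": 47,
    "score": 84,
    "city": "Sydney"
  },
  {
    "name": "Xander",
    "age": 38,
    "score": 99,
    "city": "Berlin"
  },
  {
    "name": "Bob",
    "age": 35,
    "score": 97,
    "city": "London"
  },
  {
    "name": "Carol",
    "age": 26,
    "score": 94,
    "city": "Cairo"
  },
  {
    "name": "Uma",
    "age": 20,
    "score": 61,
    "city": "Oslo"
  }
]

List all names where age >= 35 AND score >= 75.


Checking both conditions:
  Chen (age=41, score=85) -> YES
  Bea (age=27, score=58) -> no
  Amir (age=60, score=53) -> no
  Leo (age=47, score=84) -> YES
  Xander (age=38, score=99) -> YES
  Bob (age=35, score=97) -> YES
  Carol (age=26, score=94) -> no
  Uma (age=20, score=61) -> no


ANSWER: Chen, Leo, Xander, Bob


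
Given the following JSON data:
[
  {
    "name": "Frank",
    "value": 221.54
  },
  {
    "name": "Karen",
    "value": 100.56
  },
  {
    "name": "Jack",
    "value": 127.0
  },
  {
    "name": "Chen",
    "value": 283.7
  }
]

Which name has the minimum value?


Comparing values:
  Frank: 221.54
  Karen: 100.56
  Jack: 127.0
  Chen: 283.7
Minimum: Karen (100.56)

ANSWER: Karen


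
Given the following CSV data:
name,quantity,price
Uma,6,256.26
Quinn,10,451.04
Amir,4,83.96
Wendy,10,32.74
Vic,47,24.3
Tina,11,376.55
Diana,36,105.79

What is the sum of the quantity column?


Values in 'quantity' column:
  Row 1: 6
  Row 2: 10
  Row 3: 4
  Row 4: 10
  Row 5: 47
  Row 6: 11
  Row 7: 36
Sum = 6 + 10 + 4 + 10 + 47 + 11 + 36 = 124

ANSWER: 124


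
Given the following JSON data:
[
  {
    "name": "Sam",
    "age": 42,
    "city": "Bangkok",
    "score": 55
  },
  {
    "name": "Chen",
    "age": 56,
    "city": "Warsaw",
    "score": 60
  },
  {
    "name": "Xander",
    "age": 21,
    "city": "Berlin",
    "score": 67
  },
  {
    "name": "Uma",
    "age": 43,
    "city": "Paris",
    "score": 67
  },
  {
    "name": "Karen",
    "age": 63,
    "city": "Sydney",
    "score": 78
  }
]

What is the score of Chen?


Looking up record where name = Chen
Record index: 1
Field 'score' = 60

ANSWER: 60


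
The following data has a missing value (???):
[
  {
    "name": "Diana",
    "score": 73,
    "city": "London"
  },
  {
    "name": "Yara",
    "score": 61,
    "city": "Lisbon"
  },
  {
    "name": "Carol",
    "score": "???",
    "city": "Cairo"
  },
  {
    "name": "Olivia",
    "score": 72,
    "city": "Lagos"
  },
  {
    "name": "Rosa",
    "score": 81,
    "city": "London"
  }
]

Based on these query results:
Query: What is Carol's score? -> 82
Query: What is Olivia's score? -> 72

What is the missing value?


The missing value is Carol's score
From query: Carol's score = 82

ANSWER: 82


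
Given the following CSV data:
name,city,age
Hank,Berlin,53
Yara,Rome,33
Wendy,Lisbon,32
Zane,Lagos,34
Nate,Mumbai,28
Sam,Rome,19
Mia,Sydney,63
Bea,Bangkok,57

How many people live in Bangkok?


Scanning city column for 'Bangkok':
  Row 8: Bea -> MATCH
Total matches: 1

ANSWER: 1


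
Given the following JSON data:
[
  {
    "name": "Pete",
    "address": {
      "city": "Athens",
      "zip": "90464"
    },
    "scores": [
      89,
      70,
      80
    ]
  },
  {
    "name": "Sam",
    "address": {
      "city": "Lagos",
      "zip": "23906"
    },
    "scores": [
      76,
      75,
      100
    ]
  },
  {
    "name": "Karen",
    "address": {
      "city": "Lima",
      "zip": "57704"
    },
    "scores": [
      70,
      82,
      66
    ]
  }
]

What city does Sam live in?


Path: records[1].address.city
Value: Lagos

ANSWER: Lagos


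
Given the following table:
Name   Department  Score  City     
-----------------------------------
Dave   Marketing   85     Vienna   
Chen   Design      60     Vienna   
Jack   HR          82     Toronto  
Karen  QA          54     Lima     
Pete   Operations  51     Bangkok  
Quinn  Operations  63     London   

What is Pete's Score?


Row 5: Pete
Score = 51

ANSWER: 51


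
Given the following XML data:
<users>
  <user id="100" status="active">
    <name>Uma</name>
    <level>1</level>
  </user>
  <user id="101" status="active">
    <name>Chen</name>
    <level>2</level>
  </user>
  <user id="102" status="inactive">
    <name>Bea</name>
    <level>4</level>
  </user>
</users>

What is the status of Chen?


Finding user with name = Chen
user id="101" status="active"

ANSWER: active


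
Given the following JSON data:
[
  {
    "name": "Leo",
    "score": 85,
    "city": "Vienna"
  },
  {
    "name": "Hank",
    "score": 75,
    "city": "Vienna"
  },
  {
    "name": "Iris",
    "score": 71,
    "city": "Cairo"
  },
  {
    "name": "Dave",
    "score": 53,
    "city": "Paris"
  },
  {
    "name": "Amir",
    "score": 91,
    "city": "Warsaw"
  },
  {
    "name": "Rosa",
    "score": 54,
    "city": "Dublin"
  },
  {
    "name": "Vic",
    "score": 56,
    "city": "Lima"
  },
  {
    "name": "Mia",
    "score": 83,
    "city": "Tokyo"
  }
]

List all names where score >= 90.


Filtering records where score >= 90:
  Leo (score=85) -> no
  Hank (score=75) -> no
  Iris (score=71) -> no
  Dave (score=53) -> no
  Amir (score=91) -> YES
  Rosa (score=54) -> no
  Vic (score=56) -> no
  Mia (score=83) -> no


ANSWER: Amir


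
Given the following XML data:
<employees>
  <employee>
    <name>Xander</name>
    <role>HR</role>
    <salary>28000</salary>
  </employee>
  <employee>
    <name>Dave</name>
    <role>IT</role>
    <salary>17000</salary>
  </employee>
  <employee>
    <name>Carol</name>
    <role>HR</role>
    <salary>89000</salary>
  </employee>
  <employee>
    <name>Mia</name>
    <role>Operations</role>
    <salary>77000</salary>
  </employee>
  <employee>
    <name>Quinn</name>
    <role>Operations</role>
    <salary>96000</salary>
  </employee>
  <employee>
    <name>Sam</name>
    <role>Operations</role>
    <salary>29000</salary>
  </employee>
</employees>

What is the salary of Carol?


Searching for <employee> with <name>Carol</name>
Found at position 3
<salary>89000</salary>

ANSWER: 89000


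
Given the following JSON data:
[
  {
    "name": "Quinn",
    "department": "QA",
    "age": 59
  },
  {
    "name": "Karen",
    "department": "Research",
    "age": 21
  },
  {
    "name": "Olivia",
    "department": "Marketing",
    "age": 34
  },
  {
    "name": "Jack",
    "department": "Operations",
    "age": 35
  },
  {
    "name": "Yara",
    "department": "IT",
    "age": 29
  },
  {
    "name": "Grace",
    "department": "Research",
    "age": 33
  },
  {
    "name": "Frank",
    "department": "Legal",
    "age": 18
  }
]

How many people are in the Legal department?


Scanning records for department = Legal
  Record 6: Frank
Count: 1

ANSWER: 1


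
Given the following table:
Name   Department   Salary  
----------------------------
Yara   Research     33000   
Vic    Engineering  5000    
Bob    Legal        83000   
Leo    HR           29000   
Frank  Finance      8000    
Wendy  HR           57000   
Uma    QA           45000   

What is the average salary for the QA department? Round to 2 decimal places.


QA department members:
  Uma: 45000
Sum = 45000
Count = 1
Average = 45000 / 1 = 45000.00

ANSWER: 45000.00


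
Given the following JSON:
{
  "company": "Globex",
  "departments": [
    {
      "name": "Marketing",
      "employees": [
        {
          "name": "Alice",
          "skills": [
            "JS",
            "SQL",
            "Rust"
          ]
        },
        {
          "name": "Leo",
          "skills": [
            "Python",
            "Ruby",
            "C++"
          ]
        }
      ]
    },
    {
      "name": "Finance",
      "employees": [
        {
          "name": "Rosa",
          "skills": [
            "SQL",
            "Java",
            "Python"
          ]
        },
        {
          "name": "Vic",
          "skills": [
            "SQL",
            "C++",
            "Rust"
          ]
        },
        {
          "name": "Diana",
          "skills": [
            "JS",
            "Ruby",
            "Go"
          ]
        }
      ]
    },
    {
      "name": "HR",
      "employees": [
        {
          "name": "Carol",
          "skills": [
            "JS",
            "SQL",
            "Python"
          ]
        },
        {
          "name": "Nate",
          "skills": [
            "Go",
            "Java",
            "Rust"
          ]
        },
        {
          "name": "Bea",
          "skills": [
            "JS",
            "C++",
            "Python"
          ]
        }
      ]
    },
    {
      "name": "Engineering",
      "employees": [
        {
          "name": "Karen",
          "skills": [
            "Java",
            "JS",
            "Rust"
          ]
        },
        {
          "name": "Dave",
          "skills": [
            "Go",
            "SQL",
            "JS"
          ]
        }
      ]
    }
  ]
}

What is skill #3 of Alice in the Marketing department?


Path: departments[0].employees[0].skills[2]
Value: Rust

ANSWER: Rust


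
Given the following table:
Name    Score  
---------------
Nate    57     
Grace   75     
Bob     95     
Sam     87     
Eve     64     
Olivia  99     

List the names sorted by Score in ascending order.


Sorting by Score (ascending):
  Nate: 57
  Eve: 64
  Grace: 75
  Sam: 87
  Bob: 95
  Olivia: 99


ANSWER: Nate, Eve, Grace, Sam, Bob, Olivia


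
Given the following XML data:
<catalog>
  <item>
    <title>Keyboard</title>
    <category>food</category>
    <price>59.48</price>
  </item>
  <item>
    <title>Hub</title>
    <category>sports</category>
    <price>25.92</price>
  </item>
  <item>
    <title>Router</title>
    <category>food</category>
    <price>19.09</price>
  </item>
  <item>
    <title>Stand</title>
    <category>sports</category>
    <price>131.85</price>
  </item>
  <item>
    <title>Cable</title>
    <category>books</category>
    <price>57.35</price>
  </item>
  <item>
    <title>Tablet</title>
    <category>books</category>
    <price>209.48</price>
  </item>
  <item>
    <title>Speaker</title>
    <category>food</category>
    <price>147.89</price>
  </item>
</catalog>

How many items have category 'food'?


Scanning <item> elements for <category>food</category>:
  Item 1: Keyboard -> MATCH
  Item 3: Router -> MATCH
  Item 7: Speaker -> MATCH
Count: 3

ANSWER: 3


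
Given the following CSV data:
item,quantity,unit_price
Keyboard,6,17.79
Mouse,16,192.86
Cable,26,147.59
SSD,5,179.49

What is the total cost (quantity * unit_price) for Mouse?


Row: Mouse
quantity = 16
unit_price = 192.86
total = 16 * 192.86 = 3085.76

ANSWER: 3085.76


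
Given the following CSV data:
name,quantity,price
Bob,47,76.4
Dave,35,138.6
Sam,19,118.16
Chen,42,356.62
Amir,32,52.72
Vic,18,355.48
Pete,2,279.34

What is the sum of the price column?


Values in 'price' column:
  Row 1: 76.4
  Row 2: 138.6
  Row 3: 118.16
  Row 4: 356.62
  Row 5: 52.72
  Row 6: 355.48
  Row 7: 279.34
Sum = 76.4 + 138.6 + 118.16 + 356.62 + 52.72 + 355.48 + 279.34 = 1377.32

ANSWER: 1377.32


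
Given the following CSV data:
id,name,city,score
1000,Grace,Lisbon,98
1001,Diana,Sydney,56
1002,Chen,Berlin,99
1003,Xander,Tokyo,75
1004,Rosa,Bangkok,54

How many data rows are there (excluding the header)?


Counting rows (excluding header):
Header: id,name,city,score
Data rows: 5

ANSWER: 5


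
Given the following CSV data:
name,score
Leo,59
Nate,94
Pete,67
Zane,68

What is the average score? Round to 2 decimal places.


Scores: 59, 94, 67, 68
Sum = 288
Count = 4
Average = 288 / 4 = 72.00

ANSWER: 72.00


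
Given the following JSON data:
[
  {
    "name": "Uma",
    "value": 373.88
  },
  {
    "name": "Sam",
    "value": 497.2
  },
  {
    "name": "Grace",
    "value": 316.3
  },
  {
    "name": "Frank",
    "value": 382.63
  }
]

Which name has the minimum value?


Comparing values:
  Uma: 373.88
  Sam: 497.2
  Grace: 316.3
  Frank: 382.63
Minimum: Grace (316.3)

ANSWER: Grace


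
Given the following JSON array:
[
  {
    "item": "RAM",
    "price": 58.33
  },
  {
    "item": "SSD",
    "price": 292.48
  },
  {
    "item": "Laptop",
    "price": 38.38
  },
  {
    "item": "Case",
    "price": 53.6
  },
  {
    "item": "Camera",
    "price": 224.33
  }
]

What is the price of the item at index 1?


Array index 1 -> SSD
price = 292.48

ANSWER: 292.48


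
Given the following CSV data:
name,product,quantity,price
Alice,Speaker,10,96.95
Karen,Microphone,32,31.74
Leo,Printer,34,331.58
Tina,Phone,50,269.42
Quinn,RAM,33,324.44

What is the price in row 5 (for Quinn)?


Row 5: Quinn
Column 'price' = 324.44

ANSWER: 324.44


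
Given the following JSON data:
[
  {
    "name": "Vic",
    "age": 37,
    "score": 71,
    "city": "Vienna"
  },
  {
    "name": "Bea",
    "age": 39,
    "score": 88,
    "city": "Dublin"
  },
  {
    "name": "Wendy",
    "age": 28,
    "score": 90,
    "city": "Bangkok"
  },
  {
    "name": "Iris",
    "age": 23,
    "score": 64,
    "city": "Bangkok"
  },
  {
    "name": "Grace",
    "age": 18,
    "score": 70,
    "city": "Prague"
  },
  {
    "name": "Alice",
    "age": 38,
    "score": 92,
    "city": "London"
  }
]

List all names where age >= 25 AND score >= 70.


Checking both conditions:
  Vic (age=37, score=71) -> YES
  Bea (age=39, score=88) -> YES
  Wendy (age=28, score=90) -> YES
  Iris (age=23, score=64) -> no
  Grace (age=18, score=70) -> no
  Alice (age=38, score=92) -> YES


ANSWER: Vic, Bea, Wendy, Alice


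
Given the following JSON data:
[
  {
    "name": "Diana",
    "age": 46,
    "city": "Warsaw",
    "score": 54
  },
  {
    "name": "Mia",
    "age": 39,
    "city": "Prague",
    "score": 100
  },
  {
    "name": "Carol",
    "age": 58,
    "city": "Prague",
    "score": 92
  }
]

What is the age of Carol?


Looking up record where name = Carol
Record index: 2
Field 'age' = 58

ANSWER: 58


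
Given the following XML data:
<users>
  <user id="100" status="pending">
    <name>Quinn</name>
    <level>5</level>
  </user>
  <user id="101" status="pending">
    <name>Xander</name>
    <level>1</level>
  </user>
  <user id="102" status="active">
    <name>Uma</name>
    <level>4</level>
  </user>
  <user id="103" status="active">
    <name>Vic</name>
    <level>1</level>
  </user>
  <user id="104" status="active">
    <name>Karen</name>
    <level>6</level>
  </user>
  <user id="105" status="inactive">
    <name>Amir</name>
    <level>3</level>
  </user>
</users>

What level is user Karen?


Finding user: Karen
<level>6</level>

ANSWER: 6


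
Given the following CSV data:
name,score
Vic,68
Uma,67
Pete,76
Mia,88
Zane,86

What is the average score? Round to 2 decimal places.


Scores: 68, 67, 76, 88, 86
Sum = 385
Count = 5
Average = 385 / 5 = 77.00

ANSWER: 77.00


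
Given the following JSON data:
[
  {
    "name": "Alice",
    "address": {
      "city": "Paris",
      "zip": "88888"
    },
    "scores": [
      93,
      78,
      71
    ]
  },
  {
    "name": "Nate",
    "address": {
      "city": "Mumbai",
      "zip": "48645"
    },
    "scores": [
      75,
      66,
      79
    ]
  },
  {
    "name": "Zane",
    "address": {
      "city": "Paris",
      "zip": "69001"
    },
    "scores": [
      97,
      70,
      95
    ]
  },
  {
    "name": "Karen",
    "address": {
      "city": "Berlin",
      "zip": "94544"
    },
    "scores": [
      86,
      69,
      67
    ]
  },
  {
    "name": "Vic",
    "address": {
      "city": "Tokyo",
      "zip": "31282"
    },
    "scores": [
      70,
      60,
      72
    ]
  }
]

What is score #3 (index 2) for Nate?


Path: records[1].scores[2]
Value: 79

ANSWER: 79


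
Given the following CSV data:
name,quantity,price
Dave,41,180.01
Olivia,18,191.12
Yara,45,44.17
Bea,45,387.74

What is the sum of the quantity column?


Values in 'quantity' column:
  Row 1: 41
  Row 2: 18
  Row 3: 45
  Row 4: 45
Sum = 41 + 18 + 45 + 45 = 149

ANSWER: 149


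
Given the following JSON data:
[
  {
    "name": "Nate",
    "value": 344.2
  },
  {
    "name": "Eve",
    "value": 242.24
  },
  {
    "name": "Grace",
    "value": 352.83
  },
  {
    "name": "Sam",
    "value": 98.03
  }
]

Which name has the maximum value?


Comparing values:
  Nate: 344.2
  Eve: 242.24
  Grace: 352.83
  Sam: 98.03
Maximum: Grace (352.83)

ANSWER: Grace


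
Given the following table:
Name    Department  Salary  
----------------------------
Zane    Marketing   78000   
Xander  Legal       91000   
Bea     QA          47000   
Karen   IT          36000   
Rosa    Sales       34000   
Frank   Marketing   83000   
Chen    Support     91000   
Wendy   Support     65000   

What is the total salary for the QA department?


QA department members:
  Bea: 47000
Total = 47000 = 47000

ANSWER: 47000


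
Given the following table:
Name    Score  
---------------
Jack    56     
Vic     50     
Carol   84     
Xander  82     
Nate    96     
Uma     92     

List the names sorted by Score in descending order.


Sorting by Score (descending):
  Nate: 96
  Uma: 92
  Carol: 84
  Xander: 82
  Jack: 56
  Vic: 50


ANSWER: Nate, Uma, Carol, Xander, Jack, Vic


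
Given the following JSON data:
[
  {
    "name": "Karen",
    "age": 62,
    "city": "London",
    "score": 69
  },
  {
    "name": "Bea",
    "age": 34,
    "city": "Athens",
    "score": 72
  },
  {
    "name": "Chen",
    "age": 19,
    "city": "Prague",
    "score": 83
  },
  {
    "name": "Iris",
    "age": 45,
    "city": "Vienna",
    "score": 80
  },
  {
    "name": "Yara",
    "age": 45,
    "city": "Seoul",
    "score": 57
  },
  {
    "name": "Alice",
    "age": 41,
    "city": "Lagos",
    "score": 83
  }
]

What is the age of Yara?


Looking up record where name = Yara
Record index: 4
Field 'age' = 45

ANSWER: 45


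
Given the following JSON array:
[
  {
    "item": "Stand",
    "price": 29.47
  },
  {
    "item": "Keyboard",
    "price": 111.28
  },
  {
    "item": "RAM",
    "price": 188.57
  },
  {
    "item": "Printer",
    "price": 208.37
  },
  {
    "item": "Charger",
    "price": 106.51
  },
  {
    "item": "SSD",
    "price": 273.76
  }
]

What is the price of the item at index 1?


Array index 1 -> Keyboard
price = 111.28

ANSWER: 111.28


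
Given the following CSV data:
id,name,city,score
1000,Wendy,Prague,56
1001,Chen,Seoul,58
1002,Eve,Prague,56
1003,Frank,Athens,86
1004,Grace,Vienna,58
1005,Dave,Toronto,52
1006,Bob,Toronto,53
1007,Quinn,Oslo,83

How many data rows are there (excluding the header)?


Counting rows (excluding header):
Header: id,name,city,score
Data rows: 8

ANSWER: 8


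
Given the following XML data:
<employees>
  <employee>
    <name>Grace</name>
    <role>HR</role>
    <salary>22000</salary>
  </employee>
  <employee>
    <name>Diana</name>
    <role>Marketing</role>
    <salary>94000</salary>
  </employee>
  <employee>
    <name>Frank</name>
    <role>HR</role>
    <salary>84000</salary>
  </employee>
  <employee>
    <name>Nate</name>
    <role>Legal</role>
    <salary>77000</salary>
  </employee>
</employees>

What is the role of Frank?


Searching for <employee> with <name>Frank</name>
Found at position 3
<role>HR</role>

ANSWER: HR


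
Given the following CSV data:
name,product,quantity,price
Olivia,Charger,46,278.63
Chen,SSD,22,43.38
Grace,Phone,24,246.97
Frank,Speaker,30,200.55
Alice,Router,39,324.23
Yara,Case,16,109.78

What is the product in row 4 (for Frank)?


Row 4: Frank
Column 'product' = Speaker

ANSWER: Speaker


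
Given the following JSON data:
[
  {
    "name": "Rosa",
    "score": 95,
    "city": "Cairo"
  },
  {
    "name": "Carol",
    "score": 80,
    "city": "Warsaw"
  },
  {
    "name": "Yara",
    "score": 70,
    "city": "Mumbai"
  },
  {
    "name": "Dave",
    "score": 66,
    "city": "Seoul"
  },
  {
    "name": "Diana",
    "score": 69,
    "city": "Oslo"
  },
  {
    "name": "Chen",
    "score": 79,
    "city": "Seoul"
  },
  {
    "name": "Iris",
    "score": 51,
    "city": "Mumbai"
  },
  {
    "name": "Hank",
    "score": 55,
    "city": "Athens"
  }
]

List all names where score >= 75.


Filtering records where score >= 75:
  Rosa (score=95) -> YES
  Carol (score=80) -> YES
  Yara (score=70) -> no
  Dave (score=66) -> no
  Diana (score=69) -> no
  Chen (score=79) -> YES
  Iris (score=51) -> no
  Hank (score=55) -> no


ANSWER: Rosa, Carol, Chen


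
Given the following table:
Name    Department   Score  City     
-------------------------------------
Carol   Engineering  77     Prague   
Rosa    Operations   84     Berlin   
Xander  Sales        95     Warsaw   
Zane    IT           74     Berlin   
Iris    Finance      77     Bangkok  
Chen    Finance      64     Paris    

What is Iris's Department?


Row 5: Iris
Department = Finance

ANSWER: Finance


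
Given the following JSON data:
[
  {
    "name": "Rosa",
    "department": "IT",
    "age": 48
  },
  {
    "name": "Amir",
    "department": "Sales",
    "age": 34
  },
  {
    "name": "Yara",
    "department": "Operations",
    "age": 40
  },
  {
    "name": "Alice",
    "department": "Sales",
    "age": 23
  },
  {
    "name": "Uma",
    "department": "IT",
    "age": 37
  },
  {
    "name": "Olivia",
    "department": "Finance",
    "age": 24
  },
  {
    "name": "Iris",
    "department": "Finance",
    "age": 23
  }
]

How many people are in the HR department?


Scanning records for department = HR
  No matches found
Count: 0

ANSWER: 0


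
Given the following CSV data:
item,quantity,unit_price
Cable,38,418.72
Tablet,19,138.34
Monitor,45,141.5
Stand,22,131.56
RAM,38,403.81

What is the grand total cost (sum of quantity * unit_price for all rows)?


Computing row totals:
  Cable: 38 * 418.72 = 15911.36
  Tablet: 19 * 138.34 = 2628.46
  Monitor: 45 * 141.5 = 6367.5
  Stand: 22 * 131.56 = 2894.32
  RAM: 38 * 403.81 = 15344.78
Grand total = 15911.36 + 2628.46 + 6367.5 + 2894.32 + 15344.78 = 43146.42

ANSWER: 43146.42


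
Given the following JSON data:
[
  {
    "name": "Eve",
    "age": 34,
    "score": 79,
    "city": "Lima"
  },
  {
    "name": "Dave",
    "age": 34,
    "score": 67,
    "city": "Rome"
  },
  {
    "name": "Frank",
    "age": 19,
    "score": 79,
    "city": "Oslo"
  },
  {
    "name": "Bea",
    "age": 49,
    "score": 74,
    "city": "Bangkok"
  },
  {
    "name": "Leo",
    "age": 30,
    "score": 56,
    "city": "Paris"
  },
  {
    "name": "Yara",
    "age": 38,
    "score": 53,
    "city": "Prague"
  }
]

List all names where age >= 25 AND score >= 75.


Checking both conditions:
  Eve (age=34, score=79) -> YES
  Dave (age=34, score=67) -> no
  Frank (age=19, score=79) -> no
  Bea (age=49, score=74) -> no
  Leo (age=30, score=56) -> no
  Yara (age=38, score=53) -> no


ANSWER: Eve


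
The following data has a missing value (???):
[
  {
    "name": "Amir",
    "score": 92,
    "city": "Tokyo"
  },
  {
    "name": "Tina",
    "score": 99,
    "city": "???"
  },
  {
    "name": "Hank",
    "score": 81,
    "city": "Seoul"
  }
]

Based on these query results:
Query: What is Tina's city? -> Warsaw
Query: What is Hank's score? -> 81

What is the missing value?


The missing value is Tina's city
From query: Tina's city = Warsaw

ANSWER: Warsaw


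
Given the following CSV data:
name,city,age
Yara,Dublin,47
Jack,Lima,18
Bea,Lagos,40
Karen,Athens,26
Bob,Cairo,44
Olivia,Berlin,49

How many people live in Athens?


Scanning city column for 'Athens':
  Row 4: Karen -> MATCH
Total matches: 1

ANSWER: 1


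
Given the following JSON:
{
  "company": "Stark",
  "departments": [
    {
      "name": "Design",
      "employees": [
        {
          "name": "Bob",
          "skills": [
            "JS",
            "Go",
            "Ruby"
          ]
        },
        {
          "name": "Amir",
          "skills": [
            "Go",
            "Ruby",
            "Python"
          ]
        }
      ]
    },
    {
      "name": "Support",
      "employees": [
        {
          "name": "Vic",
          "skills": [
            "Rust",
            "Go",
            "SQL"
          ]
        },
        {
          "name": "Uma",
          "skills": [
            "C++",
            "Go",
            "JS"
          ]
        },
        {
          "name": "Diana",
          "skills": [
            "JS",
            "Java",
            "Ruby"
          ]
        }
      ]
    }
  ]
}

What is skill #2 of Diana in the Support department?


Path: departments[1].employees[2].skills[1]
Value: Java

ANSWER: Java


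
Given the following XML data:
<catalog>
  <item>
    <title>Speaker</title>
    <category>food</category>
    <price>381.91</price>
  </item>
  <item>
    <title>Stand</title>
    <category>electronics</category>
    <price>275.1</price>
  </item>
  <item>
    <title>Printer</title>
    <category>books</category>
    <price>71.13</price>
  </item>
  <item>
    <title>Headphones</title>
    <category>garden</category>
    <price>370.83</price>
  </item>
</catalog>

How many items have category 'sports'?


Scanning <item> elements for <category>sports</category>:
Count: 0

ANSWER: 0


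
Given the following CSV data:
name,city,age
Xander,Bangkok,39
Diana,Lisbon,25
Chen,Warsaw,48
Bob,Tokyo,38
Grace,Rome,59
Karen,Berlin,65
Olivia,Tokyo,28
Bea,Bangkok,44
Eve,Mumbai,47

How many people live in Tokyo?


Scanning city column for 'Tokyo':
  Row 4: Bob -> MATCH
  Row 7: Olivia -> MATCH
Total matches: 2

ANSWER: 2


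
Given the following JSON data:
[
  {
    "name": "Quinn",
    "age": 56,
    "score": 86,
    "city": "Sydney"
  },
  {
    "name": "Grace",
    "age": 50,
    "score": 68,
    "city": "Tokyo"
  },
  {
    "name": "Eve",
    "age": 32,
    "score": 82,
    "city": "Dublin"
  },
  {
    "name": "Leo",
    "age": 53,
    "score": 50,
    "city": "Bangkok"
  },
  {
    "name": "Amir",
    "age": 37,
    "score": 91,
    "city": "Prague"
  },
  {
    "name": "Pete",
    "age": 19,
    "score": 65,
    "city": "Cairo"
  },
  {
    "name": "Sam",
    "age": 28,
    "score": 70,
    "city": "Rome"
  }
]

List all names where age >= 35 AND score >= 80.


Checking both conditions:
  Quinn (age=56, score=86) -> YES
  Grace (age=50, score=68) -> no
  Eve (age=32, score=82) -> no
  Leo (age=53, score=50) -> no
  Amir (age=37, score=91) -> YES
  Pete (age=19, score=65) -> no
  Sam (age=28, score=70) -> no


ANSWER: Quinn, Amir


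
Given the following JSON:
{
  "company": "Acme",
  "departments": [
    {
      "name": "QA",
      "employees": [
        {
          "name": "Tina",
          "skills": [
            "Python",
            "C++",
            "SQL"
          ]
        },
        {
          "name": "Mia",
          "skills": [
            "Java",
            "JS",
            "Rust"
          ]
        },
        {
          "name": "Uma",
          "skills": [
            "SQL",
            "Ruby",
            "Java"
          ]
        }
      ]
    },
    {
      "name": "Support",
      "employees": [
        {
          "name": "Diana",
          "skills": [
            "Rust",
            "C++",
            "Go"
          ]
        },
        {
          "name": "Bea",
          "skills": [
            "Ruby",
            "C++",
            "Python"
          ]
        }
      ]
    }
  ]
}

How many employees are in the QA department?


Path: departments[0].employees
Count: 3

ANSWER: 3


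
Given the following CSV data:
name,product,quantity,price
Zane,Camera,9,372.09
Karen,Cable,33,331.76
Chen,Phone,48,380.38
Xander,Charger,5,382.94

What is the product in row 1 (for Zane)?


Row 1: Zane
Column 'product' = Camera

ANSWER: Camera


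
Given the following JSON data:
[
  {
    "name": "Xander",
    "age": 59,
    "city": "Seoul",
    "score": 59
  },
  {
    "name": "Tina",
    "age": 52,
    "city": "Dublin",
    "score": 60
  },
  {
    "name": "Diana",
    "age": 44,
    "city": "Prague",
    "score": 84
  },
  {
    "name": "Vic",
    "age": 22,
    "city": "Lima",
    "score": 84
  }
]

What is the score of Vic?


Looking up record where name = Vic
Record index: 3
Field 'score' = 84

ANSWER: 84


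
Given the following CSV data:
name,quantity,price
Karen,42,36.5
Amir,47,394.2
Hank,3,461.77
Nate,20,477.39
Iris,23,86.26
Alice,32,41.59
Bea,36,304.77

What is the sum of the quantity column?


Values in 'quantity' column:
  Row 1: 42
  Row 2: 47
  Row 3: 3
  Row 4: 20
  Row 5: 23
  Row 6: 32
  Row 7: 36
Sum = 42 + 47 + 3 + 20 + 23 + 32 + 36 = 203

ANSWER: 203


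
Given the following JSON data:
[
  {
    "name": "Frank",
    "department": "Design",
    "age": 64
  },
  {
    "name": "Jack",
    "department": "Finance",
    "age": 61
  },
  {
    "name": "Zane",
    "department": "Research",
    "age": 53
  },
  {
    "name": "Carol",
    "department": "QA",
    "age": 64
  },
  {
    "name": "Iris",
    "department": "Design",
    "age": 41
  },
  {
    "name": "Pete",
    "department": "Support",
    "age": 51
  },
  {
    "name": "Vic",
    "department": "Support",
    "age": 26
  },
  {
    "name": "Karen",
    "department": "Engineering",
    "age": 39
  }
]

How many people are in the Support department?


Scanning records for department = Support
  Record 5: Pete
  Record 6: Vic
Count: 2

ANSWER: 2


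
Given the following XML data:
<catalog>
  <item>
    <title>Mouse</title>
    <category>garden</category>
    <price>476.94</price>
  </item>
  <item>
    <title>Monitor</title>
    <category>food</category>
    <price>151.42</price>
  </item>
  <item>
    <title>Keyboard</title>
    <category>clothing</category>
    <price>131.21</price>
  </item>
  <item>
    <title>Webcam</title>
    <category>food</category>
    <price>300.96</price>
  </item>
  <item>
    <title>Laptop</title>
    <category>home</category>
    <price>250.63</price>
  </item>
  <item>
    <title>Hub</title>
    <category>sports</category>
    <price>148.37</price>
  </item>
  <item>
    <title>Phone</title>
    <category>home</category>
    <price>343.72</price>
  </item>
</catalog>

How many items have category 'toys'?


Scanning <item> elements for <category>toys</category>:
Count: 0

ANSWER: 0


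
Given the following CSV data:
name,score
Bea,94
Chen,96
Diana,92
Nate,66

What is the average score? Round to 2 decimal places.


Scores: 94, 96, 92, 66
Sum = 348
Count = 4
Average = 348 / 4 = 87.00

ANSWER: 87.00


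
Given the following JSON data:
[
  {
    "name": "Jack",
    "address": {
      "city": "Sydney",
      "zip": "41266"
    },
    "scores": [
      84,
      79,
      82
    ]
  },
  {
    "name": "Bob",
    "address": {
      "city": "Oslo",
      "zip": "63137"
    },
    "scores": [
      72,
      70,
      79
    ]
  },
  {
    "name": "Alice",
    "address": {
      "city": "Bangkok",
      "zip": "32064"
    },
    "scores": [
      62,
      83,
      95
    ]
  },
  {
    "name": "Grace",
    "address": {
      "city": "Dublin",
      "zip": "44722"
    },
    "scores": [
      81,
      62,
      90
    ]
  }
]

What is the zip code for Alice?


Path: records[2].address.zip
Value: 32064

ANSWER: 32064


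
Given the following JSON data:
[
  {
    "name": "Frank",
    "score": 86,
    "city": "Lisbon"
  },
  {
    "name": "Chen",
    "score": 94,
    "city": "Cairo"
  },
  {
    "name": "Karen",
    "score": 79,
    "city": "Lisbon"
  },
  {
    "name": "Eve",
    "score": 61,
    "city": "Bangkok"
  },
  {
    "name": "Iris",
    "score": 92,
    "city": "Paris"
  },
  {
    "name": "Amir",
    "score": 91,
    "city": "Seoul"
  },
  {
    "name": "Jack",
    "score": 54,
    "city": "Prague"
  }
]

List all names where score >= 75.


Filtering records where score >= 75:
  Frank (score=86) -> YES
  Chen (score=94) -> YES
  Karen (score=79) -> YES
  Eve (score=61) -> no
  Iris (score=92) -> YES
  Amir (score=91) -> YES
  Jack (score=54) -> no


ANSWER: Frank, Chen, Karen, Iris, Amir


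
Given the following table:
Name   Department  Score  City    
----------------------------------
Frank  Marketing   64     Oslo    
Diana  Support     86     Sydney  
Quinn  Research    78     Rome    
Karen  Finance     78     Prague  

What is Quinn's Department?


Row 3: Quinn
Department = Research

ANSWER: Research


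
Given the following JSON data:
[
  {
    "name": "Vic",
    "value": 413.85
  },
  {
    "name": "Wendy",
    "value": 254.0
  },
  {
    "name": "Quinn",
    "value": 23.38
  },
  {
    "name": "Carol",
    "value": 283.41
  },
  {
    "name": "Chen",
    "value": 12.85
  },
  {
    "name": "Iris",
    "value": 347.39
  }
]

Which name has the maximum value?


Comparing values:
  Vic: 413.85
  Wendy: 254.0
  Quinn: 23.38
  Carol: 283.41
  Chen: 12.85
  Iris: 347.39
Maximum: Vic (413.85)

ANSWER: Vic


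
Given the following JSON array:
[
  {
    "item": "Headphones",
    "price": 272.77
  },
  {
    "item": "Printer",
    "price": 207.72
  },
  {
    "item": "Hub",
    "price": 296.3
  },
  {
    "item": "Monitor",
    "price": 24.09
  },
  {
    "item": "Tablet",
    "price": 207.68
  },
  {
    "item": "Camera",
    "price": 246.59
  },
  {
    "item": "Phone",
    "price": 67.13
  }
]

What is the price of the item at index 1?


Array index 1 -> Printer
price = 207.72

ANSWER: 207.72


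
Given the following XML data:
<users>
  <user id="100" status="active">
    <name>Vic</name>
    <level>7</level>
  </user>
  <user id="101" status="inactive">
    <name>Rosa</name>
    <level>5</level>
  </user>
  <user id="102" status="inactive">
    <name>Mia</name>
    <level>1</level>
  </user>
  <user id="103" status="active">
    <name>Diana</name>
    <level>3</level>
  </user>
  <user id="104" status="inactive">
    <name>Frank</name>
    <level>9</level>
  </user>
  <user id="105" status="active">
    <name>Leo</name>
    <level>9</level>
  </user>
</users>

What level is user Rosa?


Finding user: Rosa
<level>5</level>

ANSWER: 5


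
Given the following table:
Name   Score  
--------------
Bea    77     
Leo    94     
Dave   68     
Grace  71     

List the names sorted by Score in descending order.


Sorting by Score (descending):
  Leo: 94
  Bea: 77
  Grace: 71
  Dave: 68


ANSWER: Leo, Bea, Grace, Dave


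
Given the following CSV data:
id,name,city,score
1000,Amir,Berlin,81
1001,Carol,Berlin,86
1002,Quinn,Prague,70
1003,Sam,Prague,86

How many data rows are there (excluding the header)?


Counting rows (excluding header):
Header: id,name,city,score
Data rows: 4

ANSWER: 4


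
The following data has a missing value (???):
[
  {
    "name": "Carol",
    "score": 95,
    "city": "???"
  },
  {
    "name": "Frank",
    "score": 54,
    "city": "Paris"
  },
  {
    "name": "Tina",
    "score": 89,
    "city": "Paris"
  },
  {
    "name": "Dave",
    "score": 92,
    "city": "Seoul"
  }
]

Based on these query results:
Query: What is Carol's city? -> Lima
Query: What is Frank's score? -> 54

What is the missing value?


The missing value is Carol's city
From query: Carol's city = Lima

ANSWER: Lima


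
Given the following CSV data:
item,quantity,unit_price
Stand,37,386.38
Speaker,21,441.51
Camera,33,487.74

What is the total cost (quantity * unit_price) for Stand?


Row: Stand
quantity = 37
unit_price = 386.38
total = 37 * 386.38 = 14296.06

ANSWER: 14296.06


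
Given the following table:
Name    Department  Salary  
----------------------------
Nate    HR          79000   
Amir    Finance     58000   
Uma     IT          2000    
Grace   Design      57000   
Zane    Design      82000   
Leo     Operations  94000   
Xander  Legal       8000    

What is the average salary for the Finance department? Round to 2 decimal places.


Finance department members:
  Amir: 58000
Sum = 58000
Count = 1
Average = 58000 / 1 = 58000.00

ANSWER: 58000.00


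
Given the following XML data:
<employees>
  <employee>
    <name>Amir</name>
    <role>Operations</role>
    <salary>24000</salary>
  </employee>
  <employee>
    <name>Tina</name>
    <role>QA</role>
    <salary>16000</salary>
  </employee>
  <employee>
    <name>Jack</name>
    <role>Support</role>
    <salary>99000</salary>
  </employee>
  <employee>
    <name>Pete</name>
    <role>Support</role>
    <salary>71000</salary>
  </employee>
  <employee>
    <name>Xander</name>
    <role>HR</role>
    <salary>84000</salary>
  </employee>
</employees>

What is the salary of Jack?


Searching for <employee> with <name>Jack</name>
Found at position 3
<salary>99000</salary>

ANSWER: 99000


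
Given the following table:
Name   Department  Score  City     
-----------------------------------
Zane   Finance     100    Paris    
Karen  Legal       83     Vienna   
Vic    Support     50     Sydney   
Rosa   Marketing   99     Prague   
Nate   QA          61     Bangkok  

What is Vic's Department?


Row 3: Vic
Department = Support

ANSWER: Support


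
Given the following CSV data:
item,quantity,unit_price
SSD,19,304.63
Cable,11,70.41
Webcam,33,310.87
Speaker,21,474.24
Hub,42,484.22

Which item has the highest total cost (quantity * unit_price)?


Computing row totals:
  SSD: 5787.97
  Cable: 774.51
  Webcam: 10258.71
  Speaker: 9959.04
  Hub: 20337.24
Maximum: Hub (20337.24)

ANSWER: Hub


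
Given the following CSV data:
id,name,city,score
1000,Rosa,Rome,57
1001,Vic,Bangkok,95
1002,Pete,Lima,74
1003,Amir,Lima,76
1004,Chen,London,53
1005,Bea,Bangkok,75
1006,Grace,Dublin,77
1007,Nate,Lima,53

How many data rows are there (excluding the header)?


Counting rows (excluding header):
Header: id,name,city,score
Data rows: 8

ANSWER: 8


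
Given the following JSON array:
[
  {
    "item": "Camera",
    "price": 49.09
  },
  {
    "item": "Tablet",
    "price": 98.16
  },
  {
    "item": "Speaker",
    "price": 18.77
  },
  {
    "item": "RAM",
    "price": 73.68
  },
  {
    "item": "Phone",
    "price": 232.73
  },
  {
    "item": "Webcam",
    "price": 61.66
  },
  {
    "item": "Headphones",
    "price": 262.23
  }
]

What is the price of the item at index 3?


Array index 3 -> RAM
price = 73.68

ANSWER: 73.68


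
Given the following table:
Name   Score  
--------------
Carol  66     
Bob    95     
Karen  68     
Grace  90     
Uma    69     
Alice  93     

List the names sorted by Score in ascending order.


Sorting by Score (ascending):
  Carol: 66
  Karen: 68
  Uma: 69
  Grace: 90
  Alice: 93
  Bob: 95


ANSWER: Carol, Karen, Uma, Grace, Alice, Bob


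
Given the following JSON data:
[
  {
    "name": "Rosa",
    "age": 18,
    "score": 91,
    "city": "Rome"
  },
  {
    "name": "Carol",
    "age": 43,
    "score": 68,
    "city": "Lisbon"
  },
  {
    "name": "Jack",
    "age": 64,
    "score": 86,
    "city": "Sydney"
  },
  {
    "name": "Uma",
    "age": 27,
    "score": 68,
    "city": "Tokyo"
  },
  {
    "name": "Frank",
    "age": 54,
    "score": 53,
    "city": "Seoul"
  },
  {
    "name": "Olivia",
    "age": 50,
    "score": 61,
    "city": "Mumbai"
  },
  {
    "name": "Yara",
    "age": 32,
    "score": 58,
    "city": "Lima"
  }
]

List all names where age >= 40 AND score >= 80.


Checking both conditions:
  Rosa (age=18, score=91) -> no
  Carol (age=43, score=68) -> no
  Jack (age=64, score=86) -> YES
  Uma (age=27, score=68) -> no
  Frank (age=54, score=53) -> no
  Olivia (age=50, score=61) -> no
  Yara (age=32, score=58) -> no


ANSWER: Jack


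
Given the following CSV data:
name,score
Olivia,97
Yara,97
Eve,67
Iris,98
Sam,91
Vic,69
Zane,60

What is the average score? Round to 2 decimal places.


Scores: 97, 97, 67, 98, 91, 69, 60
Sum = 579
Count = 7
Average = 579 / 7 = 82.71

ANSWER: 82.71
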